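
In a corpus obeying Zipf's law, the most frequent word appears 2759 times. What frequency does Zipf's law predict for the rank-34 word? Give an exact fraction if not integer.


Zipf's law: freq(rank) = f1 / rank
f1 = 2759, rank = 34
freq = 2759 / 34
GCD(2759, 34) = 1
Simplified: 2759/34

2759/34


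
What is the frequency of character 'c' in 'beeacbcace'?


Scanning 'beeacbcace' for 'c':
  Position 4: 'c' -> MATCH (count: 1)
  Position 6: 'c' -> MATCH (count: 2)
  Position 8: 'c' -> MATCH (count: 3)
Total occurrences of 'c': 3

3


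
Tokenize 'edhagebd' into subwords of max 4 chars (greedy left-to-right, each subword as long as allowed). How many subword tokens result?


'edhagebd' has 8 characters.
Chunking with max size 4:
  Chunk 1: 'edha' (positions 0-3)
  Chunk 2: 'gebd' (positions 4-7)
Total chunks: ceil(8 / 4) = 2

2


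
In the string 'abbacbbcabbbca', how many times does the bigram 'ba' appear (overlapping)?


Scanning 'abbacbbcabbbca' for bigram 'ba':
  Position 0: 'ab' -> no
  Position 1: 'bb' -> no
  Position 2: 'ba' -> MATCH
  Position 3: 'ac' -> no
  Position 4: 'cb' -> no
  Position 5: 'bb' -> no
  Position 6: 'bc' -> no
  Position 7: 'ca' -> no
  Position 8: 'ab' -> no
  Position 9: 'bb' -> no
  Position 10: 'bb' -> no
  Position 11: 'bc' -> no
  Position 12: 'ca' -> no
Total matches: 1

1


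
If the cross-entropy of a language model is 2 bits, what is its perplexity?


Perplexity formula: PP = 2^H
H = 2
PP = 2^2
Steps: 2^1 = 2, 2^2 = 4
PP = 4

4


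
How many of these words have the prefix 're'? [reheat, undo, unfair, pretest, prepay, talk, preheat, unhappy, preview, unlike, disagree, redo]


Checking each word for prefix 're':
  'reheat' -> YES, starts with 're' (count: 1)
  'undo' -> no (count: 1)
  'unfair' -> no (count: 1)
  'pretest' -> no (count: 1)
  'prepay' -> no (count: 1)
  'talk' -> no (count: 1)
  'preheat' -> no (count: 1)
  'unhappy' -> no (count: 1)
  'preview' -> no (count: 1)
  'unlike' -> no (count: 1)
  'disagree' -> no (count: 1)
  'redo' -> YES, starts with 're' (count: 2)
Total with prefix 're': 2

2


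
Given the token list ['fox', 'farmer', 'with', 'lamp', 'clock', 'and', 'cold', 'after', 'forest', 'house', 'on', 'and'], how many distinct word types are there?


Listing all tokens and tracking unique types:
  Token 1: 'fox' -> NEW (unique so far: 1)
  Token 2: 'farmer' -> NEW (unique so far: 2)
  Token 3: 'with' -> NEW (unique so far: 3)
  Token 4: 'lamp' -> NEW (unique so far: 4)
  Token 5: 'clock' -> NEW (unique so far: 5)
  Token 6: 'and' -> NEW (unique so far: 6)
  Token 7: 'cold' -> NEW (unique so far: 7)
  Token 8: 'after' -> NEW (unique so far: 8)
  Token 9: 'forest' -> NEW (unique so far: 9)
  Token 10: 'house' -> NEW (unique so far: 10)
  Token 11: 'on' -> NEW (unique so far: 11)
  Token 12: 'and' -> duplicate (unique so far: 11)
Unique types: ('after', 'and', 'clock', 'cold', 'farmer', 'forest', 'fox', 'house', 'lamp', 'on', 'with')
Vocabulary size: 11

11


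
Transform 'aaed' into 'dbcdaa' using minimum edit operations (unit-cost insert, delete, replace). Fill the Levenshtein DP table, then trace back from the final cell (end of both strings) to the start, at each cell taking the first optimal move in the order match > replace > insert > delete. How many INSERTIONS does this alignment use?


Edit distance = 5. Backtracking from cell (4, 6) with preference match > replace > insert > delete,
then listing the resulting alignment 'aaed' -> 'dbcdaa' left to right:
  Step 1: replace a->d
  Step 2: replace a->b
  Step 3: replace e->c
  Step 4: keep 'd'
  Step 5: insert 'a' [insertion #1]
  Step 6: insert 'a' [insertion #2]
Total insertions: 2

2


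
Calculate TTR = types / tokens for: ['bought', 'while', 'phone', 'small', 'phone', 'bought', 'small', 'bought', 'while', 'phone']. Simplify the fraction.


Tokens: 10
Unique types: ('bought', 'phone', 'small', 'while') = 4
TTR = 4/10
Simplify: divide both by 2 -> 2/5
TTR = 2/5

2/5


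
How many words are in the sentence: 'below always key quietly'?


Counting words by splitting on spaces:
  Word 1: 'below'
  Word 2: 'always'
  Word 3: 'key'
  Word 4: 'quietly'
Total words: 4

4


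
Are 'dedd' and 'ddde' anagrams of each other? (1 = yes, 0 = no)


Sort characters of 'dedd': 'ddde'
Sort characters of 'ddde': 'ddde'
Sorted forms match -> they ARE anagrams
Result: 1

1


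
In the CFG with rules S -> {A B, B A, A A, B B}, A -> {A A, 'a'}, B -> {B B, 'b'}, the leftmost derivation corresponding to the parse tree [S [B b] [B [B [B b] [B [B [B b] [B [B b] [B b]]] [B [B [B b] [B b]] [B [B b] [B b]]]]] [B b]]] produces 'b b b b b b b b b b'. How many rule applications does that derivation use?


Every bracketed nonterminal node [X ...] in the tree is produced by exactly one rule application.
Reading the tree off as a leftmost derivation:
  Step 1: S  =>  B B   (applied S -> B B)
  Step 2: B B  =>  b B   (applied B -> b)
  Step 3: b B  =>  b B B   (applied B -> B B)
  Step 4: b B B  =>  b B B B   (applied B -> B B)
  Step 5: b B B B  =>  b b B B   (applied B -> b)
  Step 6: b b B B  =>  b b B B B   (applied B -> B B)
  Step 7: b b B B B  =>  b b B B B B   (applied B -> B B)
  Step 8: b b B B B B  =>  b b b B B B   (applied B -> b)
  Step 9: b b b B B B  =>  b b b B B B B   (applied B -> B B)
  Step 10: b b b B B B B  =>  b b b b B B B   (applied B -> b)
  Step 11: b b b b B B B  =>  b b b b b B B   (applied B -> b)
  Step 12: b b b b b B B  =>  b b b b b B B B   (applied B -> B B)
  Step 13: b b b b b B B B  =>  b b b b b B B B B   (applied B -> B B)
  Step 14: b b b b b B B B B  =>  b b b b b b B B B   (applied B -> b)
  Step 15: b b b b b b B B B  =>  b b b b b b b B B   (applied B -> b)
  Step 16: b b b b b b b B B  =>  b b b b b b b B B B   (applied B -> B B)
  Step 17: b b b b b b b B B B  =>  b b b b b b b b B B   (applied B -> b)
  Step 18: b b b b b b b b B B  =>  b b b b b b b b b B   (applied B -> b)
  Step 19: b b b b b b b b b B  =>  b b b b b b b b b b   (applied B -> b)
Final yield: b b b b b b b b b b
Total rewrite steps: 19

19


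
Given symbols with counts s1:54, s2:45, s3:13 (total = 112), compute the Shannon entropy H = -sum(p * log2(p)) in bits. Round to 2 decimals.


Computing entropy H = -sum(p_i * log2(p_i)):
  s1: p = 54/112 = 0.4821, -p*log2(p) = 0.5074
  s2: p = 45/112 = 0.4018, -p*log2(p) = 0.5285
  s3: p = 13/112 = 0.1161, -p*log2(p) = 0.3606
H = sum of terms = 1.3965
Rounded to 2 decimals: 1.40

1.40


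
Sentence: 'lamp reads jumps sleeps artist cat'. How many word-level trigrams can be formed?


Word trigrams from [6] words:
  Trigram 1: (lamp reads jumps)
  Trigram 2: (reads jumps sleeps)
  Trigram 3: (jumps sleeps artist)
  Trigram 4: (sleeps artist cat)
Total word trigrams: 6 - 2 = 4

4


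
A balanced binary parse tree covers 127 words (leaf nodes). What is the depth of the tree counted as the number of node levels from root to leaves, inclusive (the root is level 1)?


In a balanced binary tree with n leaves the deepest leaf is ceil(log2(n)) edges below the root,
so counting node levels inclusive of root and leaves gives ceil(log2(n)) + 1 levels.
log2(127) = 6.9887
ceil(6.9887) = 7
levels = 7 + 1 = 8

8


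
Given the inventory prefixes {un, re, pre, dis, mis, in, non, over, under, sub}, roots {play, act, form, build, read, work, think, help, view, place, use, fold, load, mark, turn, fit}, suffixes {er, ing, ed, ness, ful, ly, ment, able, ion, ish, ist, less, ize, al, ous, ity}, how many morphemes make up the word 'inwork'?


Segmenting 'inwork' against the inventory:
  'in' -> prefix (morpheme 1)
  'work' -> root (morpheme 2)
Total morphemes: 2

2


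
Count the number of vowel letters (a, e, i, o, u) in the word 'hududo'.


Scanning each character of 'hududo':
  Position 1: 'h' -> consonant (running count: 0)
  Position 2: 'u' -> vowel (running count: 1)
  Position 3: 'd' -> consonant (running count: 1)
  Position 4: 'u' -> vowel (running count: 2)
  Position 5: 'd' -> consonant (running count: 2)
  Position 6: 'o' -> vowel (running count: 3)
Total vowels: 3

3


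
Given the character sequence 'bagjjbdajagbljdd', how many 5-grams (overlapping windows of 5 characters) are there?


String 'bagjjbdajagbljdd' has length L = 16.
Number of overlapping n-grams = L - n + 1
Substituting: 16 - 5 + 1 = 12

12


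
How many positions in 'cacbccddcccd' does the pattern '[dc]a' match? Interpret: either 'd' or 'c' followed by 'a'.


Pattern: [dc]a means either 'd' or 'c' followed by 'a'.
Scanning 'cacbccddcccd' position-by-position:
  Pos 0: window 'ca' -> MATCH
  Pos 1: window 'ac' -> no
  Pos 2: window 'cb' -> no
  Pos 3: window 'bc' -> no
  Pos 4: window 'cc' -> no
  Pos 5: window 'cd' -> no
  Pos 6: window 'dd' -> no
  Pos 7: window 'dc' -> no
  Pos 8: window 'cc' -> no
  Pos 9: window 'cc' -> no
  Pos 10: window 'cd' -> no
  Pos 11: window 'd' -> no
Total matches: 1

1


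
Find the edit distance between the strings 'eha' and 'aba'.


Building DP table for s1='eha' (len 3) and s2='aba' (len 3):
       a  b  a
    0  1  2  3
  e 1  1  2  3
  h 2  2  2  3
  a 3  2  3  2
Edit distance = dp[3][3] = 2

2


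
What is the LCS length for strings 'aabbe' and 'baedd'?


DP table for LCS of 'aabbe' and 'baedd':
       b  a  e  d  d
    0  0  0  0  0  0
  a 0  0  1  1  1  1
  a 0  0  1  1  1  1
  b 0  1  1  1  1  1
  b 0  1  1  1  1  1
  e 0  1  1  2  2  2
LCS: 'ae'
LCS length = 2

2


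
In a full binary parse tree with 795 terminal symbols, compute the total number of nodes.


Leaf nodes (terminals): 795
Internal nodes = n - 1 = 795 - 1 = 794
Total = leaves + internal = 795 + 794 = 1589

1589


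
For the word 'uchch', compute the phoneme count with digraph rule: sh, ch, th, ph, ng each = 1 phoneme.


Parsing 'uchch' greedily, digraphs first:
  'u' -> vowel phoneme (phonemes so far: 1)
  'ch' -> digraph (1 consonant phoneme) (phonemes so far: 2)
  'ch' -> digraph (1 consonant phoneme) (phonemes so far: 3)
Total phonemes: 3

3


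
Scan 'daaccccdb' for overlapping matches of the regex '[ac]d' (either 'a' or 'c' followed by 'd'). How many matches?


Pattern: [ac]d means either 'a' or 'c' followed by 'd'.
Scanning 'daaccccdb' position-by-position:
  Pos 0: window 'da' -> no
  Pos 1: window 'aa' -> no
  Pos 2: window 'ac' -> no
  Pos 3: window 'cc' -> no
  Pos 4: window 'cc' -> no
  Pos 5: window 'cc' -> no
  Pos 6: window 'cd' -> MATCH
  Pos 7: window 'db' -> no
  Pos 8: window 'b' -> no
Total matches: 1

1


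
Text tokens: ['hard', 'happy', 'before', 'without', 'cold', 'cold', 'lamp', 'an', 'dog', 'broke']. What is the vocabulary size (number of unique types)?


Listing all tokens and tracking unique types:
  Token 1: 'hard' -> NEW (unique so far: 1)
  Token 2: 'happy' -> NEW (unique so far: 2)
  Token 3: 'before' -> NEW (unique so far: 3)
  Token 4: 'without' -> NEW (unique so far: 4)
  Token 5: 'cold' -> NEW (unique so far: 5)
  Token 6: 'cold' -> duplicate (unique so far: 5)
  Token 7: 'lamp' -> NEW (unique so far: 6)
  Token 8: 'an' -> NEW (unique so far: 7)
  Token 9: 'dog' -> NEW (unique so far: 8)
  Token 10: 'broke' -> NEW (unique so far: 9)
Unique types: ('an', 'before', 'broke', 'cold', 'dog', 'happy', 'hard', 'lamp', 'without')
Vocabulary size: 9

9


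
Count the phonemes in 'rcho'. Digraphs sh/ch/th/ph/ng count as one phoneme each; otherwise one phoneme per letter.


Parsing 'rcho' greedily, digraphs first:
  'r' -> consonant phoneme (phonemes so far: 1)
  'ch' -> digraph (1 consonant phoneme) (phonemes so far: 2)
  'o' -> vowel phoneme (phonemes so far: 3)
Total phonemes: 3

3


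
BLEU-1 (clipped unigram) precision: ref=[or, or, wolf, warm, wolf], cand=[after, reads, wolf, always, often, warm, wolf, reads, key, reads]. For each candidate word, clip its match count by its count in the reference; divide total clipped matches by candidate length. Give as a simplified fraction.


Reference word counts: {'or': 2, 'warm': 1, 'wolf': 2}
Checking each candidate word (with clipping):
  'after' -> not in reference -> no match (matches: 0)
  'reads' -> not in reference -> no match (matches: 0)
  'wolf' -> in reference (ref count 2, used 1/2) -> match (matches: 1)
  'always' -> not in reference -> no match (matches: 1)
  'often' -> not in reference -> no match (matches: 1)
  'warm' -> in reference (ref count 1, used 1/1) -> match (matches: 2)
  'wolf' -> in reference (ref count 2, used 2/2) -> match (matches: 3)
  'reads' -> not in reference -> no match (matches: 3)
  'key' -> not in reference -> no match (matches: 3)
  'reads' -> not in reference -> no match (matches: 3)
Clipped matches: 3, Candidate length: 10
Precision = 3/10

3/10


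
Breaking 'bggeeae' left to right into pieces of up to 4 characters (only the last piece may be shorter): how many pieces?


'bggeeae' has 7 characters.
Chunking with max size 4:
  Chunk 1: 'bgge' (positions 0-3)
  Chunk 2: 'eae' (positions 4-6)
Total chunks: ceil(7 / 4) = 2

2


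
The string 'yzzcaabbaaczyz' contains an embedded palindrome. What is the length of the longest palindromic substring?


Scanning 'yzzcaabbaaczyz' for palindromic substrings.
Substring at positions 2-11: 'zcaabbaacz'.
Check: reverse('zcaabbaacz') = 'zcaabbaacz' -> palindrome confirmed.
Neighbouring characters ('z' / 'y') break symmetry, so it cannot extend further.
No longer palindromic substring exists; longest length = 10

10


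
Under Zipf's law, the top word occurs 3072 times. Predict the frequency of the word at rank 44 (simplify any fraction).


Zipf's law: freq(rank) = f1 / rank
f1 = 3072, rank = 44
freq = 3072 / 44
GCD(3072, 44) = 4
Simplified: 768/11

768/11


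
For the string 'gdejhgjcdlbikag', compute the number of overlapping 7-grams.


String 'gdejhgjcdlbikag' has length L = 15.
Number of overlapping n-grams = L - n + 1
Substituting: 15 - 7 + 1 = 9

9


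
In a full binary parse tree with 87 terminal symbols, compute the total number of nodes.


Leaf nodes (terminals): 87
Internal nodes = n - 1 = 87 - 1 = 86
Total = leaves + internal = 87 + 86 = 173

173


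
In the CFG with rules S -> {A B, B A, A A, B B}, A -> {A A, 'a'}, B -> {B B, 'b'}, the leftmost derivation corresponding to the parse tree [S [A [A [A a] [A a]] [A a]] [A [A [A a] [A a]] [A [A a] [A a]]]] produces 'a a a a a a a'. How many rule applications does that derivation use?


Every bracketed nonterminal node [X ...] in the tree is produced by exactly one rule application.
Reading the tree off as a leftmost derivation:
  Step 1: S  =>  A A   (applied S -> A A)
  Step 2: A A  =>  A A A   (applied A -> A A)
  Step 3: A A A  =>  A A A A   (applied A -> A A)
  Step 4: A A A A  =>  a A A A   (applied A -> a)
  Step 5: a A A A  =>  a a A A   (applied A -> a)
  Step 6: a a A A  =>  a a a A   (applied A -> a)
  Step 7: a a a A  =>  a a a A A   (applied A -> A A)
  Step 8: a a a A A  =>  a a a A A A   (applied A -> A A)
  Step 9: a a a A A A  =>  a a a a A A   (applied A -> a)
  Step 10: a a a a A A  =>  a a a a a A   (applied A -> a)
  Step 11: a a a a a A  =>  a a a a a A A   (applied A -> A A)
  Step 12: a a a a a A A  =>  a a a a a a A   (applied A -> a)
  Step 13: a a a a a a A  =>  a a a a a a a   (applied A -> a)
Final yield: a a a a a a a
Total rewrite steps: 13

13


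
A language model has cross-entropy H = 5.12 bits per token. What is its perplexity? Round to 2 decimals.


Perplexity formula: PP = 2^H
H = 5.12
PP = 2^5.12
Decompose: 2^5.12 = 2^5 * 2^0.12
2^5 = 32, 2^0.12 ~ 1.0867349
PP ~ 32 * 1.0867349 = 34.7755168
Rounded to 2 decimals: 34.78

34.78


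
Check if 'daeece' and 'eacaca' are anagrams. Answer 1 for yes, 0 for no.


Sort characters of 'daeece': 'acdeee'
Sort characters of 'eacaca': 'aaacce'
Sorted forms differ -> they are NOT anagrams
Result: 0

0


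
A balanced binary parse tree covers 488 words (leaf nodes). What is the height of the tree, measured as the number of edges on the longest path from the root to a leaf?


In a balanced binary tree with n leaves the deepest leaf is ceil(log2(n)) edges below the root.
log2(488) = 8.9307
ceil(8.9307) = 9
height (edges) = 9

9


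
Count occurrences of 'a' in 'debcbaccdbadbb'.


Scanning 'debcbaccdbadbb' for 'a':
  Position 5: 'a' -> MATCH (count: 1)
  Position 10: 'a' -> MATCH (count: 2)
Total occurrences of 'a': 2

2


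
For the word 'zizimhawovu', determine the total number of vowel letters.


Scanning each character of 'zizimhawovu':
  Position 1: 'z' -> consonant (running count: 0)
  Position 2: 'i' -> vowel (running count: 1)
  Position 3: 'z' -> consonant (running count: 1)
  Position 4: 'i' -> vowel (running count: 2)
  Position 5: 'm' -> consonant (running count: 2)
  Position 6: 'h' -> consonant (running count: 2)
  Position 7: 'a' -> vowel (running count: 3)
  Position 8: 'w' -> consonant (running count: 3)
  Position 9: 'o' -> vowel (running count: 4)
  Position 10: 'v' -> consonant (running count: 4)
  Position 11: 'u' -> vowel (running count: 5)
Total vowels: 5

5


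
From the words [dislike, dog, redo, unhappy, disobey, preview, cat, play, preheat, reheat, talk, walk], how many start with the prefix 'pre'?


Checking each word for prefix 'pre':
  'dislike' -> no (count: 0)
  'dog' -> no (count: 0)
  'redo' -> no (count: 0)
  'unhappy' -> no (count: 0)
  'disobey' -> no (count: 0)
  'preview' -> YES, starts with 'pre' (count: 1)
  'cat' -> no (count: 1)
  'play' -> no (count: 1)
  'preheat' -> YES, starts with 'pre' (count: 2)
  'reheat' -> no (count: 2)
  'talk' -> no (count: 2)
  'walk' -> no (count: 2)
Total with prefix 'pre': 2

2


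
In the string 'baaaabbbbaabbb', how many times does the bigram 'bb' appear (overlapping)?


Scanning 'baaaabbbbaabbb' for bigram 'bb':
  Position 0: 'ba' -> no
  Position 1: 'aa' -> no
  Position 2: 'aa' -> no
  Position 3: 'aa' -> no
  Position 4: 'ab' -> no
  Position 5: 'bb' -> MATCH
  Position 6: 'bb' -> MATCH
  Position 7: 'bb' -> MATCH
  Position 8: 'ba' -> no
  Position 9: 'aa' -> no
  Position 10: 'ab' -> no
  Position 11: 'bb' -> MATCH
  Position 12: 'bb' -> MATCH
Total matches: 5

5


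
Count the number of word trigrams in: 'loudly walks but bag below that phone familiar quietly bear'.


Word trigrams from [10] words:
  Trigram 1: (loudly walks but)
  Trigram 2: (walks but bag)
  Trigram 3: (but bag below)
  Trigram 4: (bag below that)
  Trigram 5: (below that phone)
  Trigram 6: (that phone familiar)
  Trigram 7: (phone familiar quietly)
  Trigram 8: (familiar quietly bear)
Total word trigrams: 10 - 2 = 8

8


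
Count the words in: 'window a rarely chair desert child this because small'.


Counting words by splitting on spaces:
  Word 1: 'window'
  Word 2: 'a'
  Word 3: 'rarely'
  Word 4: 'chair'
  Word 5: 'desert'
  Word 6: 'child'
  Word 7: 'this'
  Word 8: 'because'
  Word 9: 'small'
Total words: 9

9


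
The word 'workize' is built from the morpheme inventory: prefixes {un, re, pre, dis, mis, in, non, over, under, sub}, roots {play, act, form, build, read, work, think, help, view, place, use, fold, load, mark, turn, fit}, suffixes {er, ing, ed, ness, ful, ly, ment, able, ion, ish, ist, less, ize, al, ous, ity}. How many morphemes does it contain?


Segmenting 'workize' against the inventory:
  'work' -> root (morpheme 1)
  'ize' -> suffix (morpheme 2)
Total morphemes: 2

2


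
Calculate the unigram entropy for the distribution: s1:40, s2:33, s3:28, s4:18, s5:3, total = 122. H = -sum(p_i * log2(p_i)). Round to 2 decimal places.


Computing entropy H = -sum(p_i * log2(p_i)):
  s1: p = 40/122 = 0.3279, -p*log2(p) = 0.5275
  s2: p = 33/122 = 0.2705, -p*log2(p) = 0.5102
  s3: p = 28/122 = 0.2295, -p*log2(p) = 0.4873
  s4: p = 18/122 = 0.1475, -p*log2(p) = 0.4073
  s5: p = 3/122 = 0.0246, -p*log2(p) = 0.1315
H = sum of terms = 2.0638
Rounded to 2 decimals: 2.06

2.06


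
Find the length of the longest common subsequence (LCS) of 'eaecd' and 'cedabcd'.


DP table for LCS of 'eaecd' and 'cedabcd':
       c  e  d  a  b  c  d
    0  0  0  0  0  0  0  0
  e 0  0  1  1  1  1  1  1
  a 0  0  1  1  2  2  2  2
  e 0  0  1  1  2  2  2  2
  c 0  1  1  1  2  2  3  3
  d 0  1  1  2  2  2  3  4
LCS: 'eacd'
LCS length = 4

4


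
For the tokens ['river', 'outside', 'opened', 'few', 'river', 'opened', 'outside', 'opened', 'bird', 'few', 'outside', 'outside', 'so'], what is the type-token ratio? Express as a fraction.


Tokens: 13
Unique types: ('bird', 'few', 'opened', 'outside', 'river', 'so') = 6
TTR = 6/13
Already in lowest terms.

6/13


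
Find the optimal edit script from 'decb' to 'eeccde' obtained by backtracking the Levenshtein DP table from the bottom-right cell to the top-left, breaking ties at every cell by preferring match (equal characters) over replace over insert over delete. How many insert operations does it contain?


Edit distance = 4. Backtracking from cell (4, 6) with preference match > replace > insert > delete,
then listing the resulting alignment 'decb' -> 'eeccde' left to right:
  Step 1: replace d->e
  Step 2: keep 'e'
  Step 3: insert 'c' [insertion #1]
  Step 4: keep 'c'
  Step 5: insert 'd' [insertion #2]
  Step 6: replace b->e
Total insertions: 2

2


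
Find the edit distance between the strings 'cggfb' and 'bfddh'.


Building DP table for s1='cggfb' (len 5) and s2='bfddh' (len 5):
       b  f  d  d  h
    0  1  2  3  4  5
  c 1  1  2  3  4  5
  g 2  2  2  3  4  5
  g 3  3  3  3  4  5
  f 4  4  3  4  4  5
  b 5  4  4  4  5  5
Edit distance = dp[5][5] = 5

5


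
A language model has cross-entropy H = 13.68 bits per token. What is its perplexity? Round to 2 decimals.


Perplexity formula: PP = 2^H
H = 13.68
PP = 2^13.68
Decompose: 2^13.68 = 2^13 * 2^0.68
2^13 = 8192, 2^0.68 ~ 1.6021398
PP ~ 8192 * 1.6021398 = 13124.7292416
Rounded to 2 decimals: 13124.73

13124.73


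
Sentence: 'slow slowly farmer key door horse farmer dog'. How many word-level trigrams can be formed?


Word trigrams from [8] words:
  Trigram 1: (slow slowly farmer)
  Trigram 2: (slowly farmer key)
  Trigram 3: (farmer key door)
  Trigram 4: (key door horse)
  Trigram 5: (door horse farmer)
  Trigram 6: (horse farmer dog)
Total word trigrams: 8 - 2 = 6

6


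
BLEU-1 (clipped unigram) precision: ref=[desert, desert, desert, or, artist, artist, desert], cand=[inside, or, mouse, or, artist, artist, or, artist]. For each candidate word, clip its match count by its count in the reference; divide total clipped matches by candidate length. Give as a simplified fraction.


Reference word counts: {'artist': 2, 'desert': 4, 'or': 1}
Checking each candidate word (with clipping):
  'inside' -> not in reference -> no match (matches: 0)
  'or' -> in reference (ref count 1, used 1/1) -> match (matches: 1)
  'mouse' -> not in reference -> no match (matches: 1)
  'or' -> ref count 1 already used up (1/1) -> clipped, no match (matches: 1)
  'artist' -> in reference (ref count 2, used 1/2) -> match (matches: 2)
  'artist' -> in reference (ref count 2, used 2/2) -> match (matches: 3)
  'or' -> ref count 1 already used up (1/1) -> clipped, no match (matches: 3)
  'artist' -> ref count 2 already used up (2/2) -> clipped, no match (matches: 3)
Clipped matches: 3, Candidate length: 8
Precision = 3/8

3/8


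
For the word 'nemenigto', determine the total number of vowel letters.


Scanning each character of 'nemenigto':
  Position 1: 'n' -> consonant (running count: 0)
  Position 2: 'e' -> vowel (running count: 1)
  Position 3: 'm' -> consonant (running count: 1)
  Position 4: 'e' -> vowel (running count: 2)
  Position 5: 'n' -> consonant (running count: 2)
  Position 6: 'i' -> vowel (running count: 3)
  Position 7: 'g' -> consonant (running count: 3)
  Position 8: 't' -> consonant (running count: 3)
  Position 9: 'o' -> vowel (running count: 4)
Total vowels: 4

4


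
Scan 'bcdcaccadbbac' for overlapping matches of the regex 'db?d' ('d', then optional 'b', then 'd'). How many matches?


Pattern: db?d means 'd', then optional 'b', then 'd'.
Scanning 'bcdcaccadbbac' position-by-position:
  Pos 0: window 'bcd' -> no
  Pos 1: window 'cdc' -> no
  Pos 2: window 'dca' -> no
  Pos 3: window 'cac' -> no
  Pos 4: window 'acc' -> no
  Pos 5: window 'cca' -> no
  Pos 6: window 'cad' -> no
  Pos 7: window 'adb' -> no
  Pos 8: window 'dbb' -> no
  Pos 9: window 'bba' -> no
  Pos 10: window 'bac' -> no
  Pos 11: window 'ac' -> no
  Pos 12: window 'c' -> no
Total matches: 0

0


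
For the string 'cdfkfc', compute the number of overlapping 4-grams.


String 'cdfkfc' has length L = 6.
Number of overlapping n-grams = L - n + 1
Substituting: 6 - 4 + 1 = 3

3


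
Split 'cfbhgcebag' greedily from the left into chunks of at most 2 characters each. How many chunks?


'cfbhgcebag' has 10 characters.
Chunking with max size 2:
  Chunk 1: 'cf' (positions 0-1)
  Chunk 2: 'bh' (positions 2-3)
  Chunk 3: 'gc' (positions 4-5)
  Chunk 4: 'eb' (positions 6-7)
  Chunk 5: 'ag' (positions 8-9)
Total chunks: ceil(10 / 2) = 5

5


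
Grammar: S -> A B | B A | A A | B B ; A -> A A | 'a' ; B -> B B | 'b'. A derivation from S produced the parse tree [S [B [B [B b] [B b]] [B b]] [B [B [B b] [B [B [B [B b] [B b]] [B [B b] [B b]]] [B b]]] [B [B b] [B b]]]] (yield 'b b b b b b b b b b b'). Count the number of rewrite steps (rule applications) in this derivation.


Every bracketed nonterminal node [X ...] in the tree is produced by exactly one rule application.
Reading the tree off as a leftmost derivation:
  Step 1: S  =>  B B   (applied S -> B B)
  Step 2: B B  =>  B B B   (applied B -> B B)
  Step 3: B B B  =>  B B B B   (applied B -> B B)
  Step 4: B B B B  =>  b B B B   (applied B -> b)
  Step 5: b B B B  =>  b b B B   (applied B -> b)
  Step 6: b b B B  =>  b b b B   (applied B -> b)
  Step 7: b b b B  =>  b b b B B   (applied B -> B B)
  Step 8: b b b B B  =>  b b b B B B   (applied B -> B B)
  Step 9: b b b B B B  =>  b b b b B B   (applied B -> b)
  Step 10: b b b b B B  =>  b b b b B B B   (applied B -> B B)
  Step 11: b b b b B B B  =>  b b b b B B B B   (applied B -> B B)
  Step 12: b b b b B B B B  =>  b b b b B B B B B   (applied B -> B B)
  Step 13: b b b b B B B B B  =>  b b b b b B B B B   (applied B -> b)
  Step 14: b b b b b B B B B  =>  b b b b b b B B B   (applied B -> b)
  Step 15: b b b b b b B B B  =>  b b b b b b B B B B   (applied B -> B B)
  Step 16: b b b b b b B B B B  =>  b b b b b b b B B B   (applied B -> b)
  Step 17: b b b b b b b B B B  =>  b b b b b b b b B B   (applied B -> b)
  Step 18: b b b b b b b b B B  =>  b b b b b b b b b B   (applied B -> b)
  Step 19: b b b b b b b b b B  =>  b b b b b b b b b B B   (applied B -> B B)
  Step 20: b b b b b b b b b B B  =>  b b b b b b b b b b B   (applied B -> b)
  Step 21: b b b b b b b b b b B  =>  b b b b b b b b b b b   (applied B -> b)
Final yield: b b b b b b b b b b b
Total rewrite steps: 21

21


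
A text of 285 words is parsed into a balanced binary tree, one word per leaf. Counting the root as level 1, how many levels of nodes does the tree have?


In a balanced binary tree with n leaves the deepest leaf is ceil(log2(n)) edges below the root,
so counting node levels inclusive of root and leaves gives ceil(log2(n)) + 1 levels.
log2(285) = 8.1548
ceil(8.1548) = 9
levels = 9 + 1 = 10

10


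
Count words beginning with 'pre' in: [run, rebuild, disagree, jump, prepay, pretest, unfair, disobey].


Checking each word for prefix 'pre':
  'run' -> no (count: 0)
  'rebuild' -> no (count: 0)
  'disagree' -> no (count: 0)
  'jump' -> no (count: 0)
  'prepay' -> YES, starts with 'pre' (count: 1)
  'pretest' -> YES, starts with 'pre' (count: 2)
  'unfair' -> no (count: 2)
  'disobey' -> no (count: 2)
Total with prefix 'pre': 2

2


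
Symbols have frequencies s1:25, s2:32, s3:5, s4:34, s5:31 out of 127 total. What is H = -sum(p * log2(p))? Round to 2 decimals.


Computing entropy H = -sum(p_i * log2(p_i)):
  s1: p = 25/127 = 0.1969, -p*log2(p) = 0.4616
  s2: p = 32/127 = 0.2520, -p*log2(p) = 0.5011
  s3: p = 5/127 = 0.0394, -p*log2(p) = 0.1837
  s4: p = 34/127 = 0.2677, -p*log2(p) = 0.5090
  s5: p = 31/127 = 0.2441, -p*log2(p) = 0.4966
H = sum of terms = 2.1520
Rounded to 2 decimals: 2.15

2.15


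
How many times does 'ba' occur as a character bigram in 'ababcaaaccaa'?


Scanning 'ababcaaaccaa' for bigram 'ba':
  Position 0: 'ab' -> no
  Position 1: 'ba' -> MATCH
  Position 2: 'ab' -> no
  Position 3: 'bc' -> no
  Position 4: 'ca' -> no
  Position 5: 'aa' -> no
  Position 6: 'aa' -> no
  Position 7: 'ac' -> no
  Position 8: 'cc' -> no
  Position 9: 'ca' -> no
  Position 10: 'aa' -> no
Total matches: 1

1


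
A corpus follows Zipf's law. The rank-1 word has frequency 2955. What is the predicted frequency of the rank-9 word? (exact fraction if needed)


Zipf's law: freq(rank) = f1 / rank
f1 = 2955, rank = 9
freq = 2955 / 9
GCD(2955, 9) = 3
Simplified: 985/3

985/3


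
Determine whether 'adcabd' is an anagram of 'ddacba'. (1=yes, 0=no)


Sort characters of 'adcabd': 'aabcdd'
Sort characters of 'ddacba': 'aabcdd'
Sorted forms match -> they ARE anagrams
Result: 1

1


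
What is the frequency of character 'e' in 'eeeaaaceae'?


Scanning 'eeeaaaceae' for 'e':
  Position 0: 'e' -> MATCH (count: 1)
  Position 1: 'e' -> MATCH (count: 2)
  Position 2: 'e' -> MATCH (count: 3)
  Position 7: 'e' -> MATCH (count: 4)
  Position 9: 'e' -> MATCH (count: 5)
Total occurrences of 'e': 5

5


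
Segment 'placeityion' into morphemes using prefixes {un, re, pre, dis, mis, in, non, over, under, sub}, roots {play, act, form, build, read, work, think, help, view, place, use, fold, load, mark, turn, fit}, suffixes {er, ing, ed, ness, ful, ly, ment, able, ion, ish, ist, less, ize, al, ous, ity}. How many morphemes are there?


Segmenting 'placeityion' against the inventory:
  'place' -> root (morpheme 1)
  'ity' -> suffix (morpheme 2)
  'ion' -> suffix (morpheme 3)
Total morphemes: 3

3


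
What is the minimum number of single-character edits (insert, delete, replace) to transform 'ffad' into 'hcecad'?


Building DP table for s1='ffad' (len 4) and s2='hcecad' (len 6):
       h  c  e  c  a  d
    0  1  2  3  4  5  6
  f 1  1  2  3  4  5  6
  f 2  2  2  3  4  5  6
  a 3  3  3  3  4  4  5
  d 4  4  4  4  4  5  4
Edit distance = dp[4][6] = 4

4


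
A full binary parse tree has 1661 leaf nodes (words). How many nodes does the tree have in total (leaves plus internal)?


Leaf nodes (terminals): 1661
Internal nodes = n - 1 = 1661 - 1 = 1660
Total = leaves + internal = 1661 + 1660 = 3321

3321


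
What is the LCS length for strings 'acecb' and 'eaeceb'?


DP table for LCS of 'acecb' and 'eaeceb':
       e  a  e  c  e  b
    0  0  0  0  0  0  0
  a 0  0  1  1  1  1  1
  c 0  0  1  1  2  2  2
  e 0  1  1  2  2  3  3
  c 0  1  1  2  3  3  3
  b 0  1  1  2  3  3  4
LCS: 'aceb'
LCS length = 4

4


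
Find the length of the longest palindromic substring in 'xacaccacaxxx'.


Scanning 'xacaccacaxxx' for palindromic substrings.
Substring at positions 0-9: 'xacaccacax'.
Check: reverse('xacaccacax') = 'xacaccacax' -> palindrome confirmed.
Neighbouring characters ('-' / 'x') break symmetry, so it cannot extend further.
No longer palindromic substring exists; longest length = 10

10


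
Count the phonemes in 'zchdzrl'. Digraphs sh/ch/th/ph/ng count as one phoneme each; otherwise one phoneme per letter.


Parsing 'zchdzrl' greedily, digraphs first:
  'z' -> consonant phoneme (phonemes so far: 1)
  'ch' -> digraph (1 consonant phoneme) (phonemes so far: 2)
  'd' -> consonant phoneme (phonemes so far: 3)
  'z' -> consonant phoneme (phonemes so far: 4)
  'r' -> consonant phoneme (phonemes so far: 5)
  'l' -> consonant phoneme (phonemes so far: 6)
Total phonemes: 6

6


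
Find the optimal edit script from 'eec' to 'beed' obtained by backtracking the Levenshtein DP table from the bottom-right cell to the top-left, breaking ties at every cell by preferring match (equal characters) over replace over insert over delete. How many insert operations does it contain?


Edit distance = 2. Backtracking from cell (3, 4) with preference match > replace > insert > delete,
then listing the resulting alignment 'eec' -> 'beed' left to right:
  Step 1: insert 'b' [insertion #1]
  Step 2: keep 'e'
  Step 3: keep 'e'
  Step 4: replace c->d
Total insertions: 1

1


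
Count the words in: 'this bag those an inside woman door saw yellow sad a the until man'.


Counting words by splitting on spaces:
  Word 1: 'this'
  Word 2: 'bag'
  Word 3: 'those'
  Word 4: 'an'
  Word 5: 'inside'
  Word 6: 'woman'
  Word 7: 'door'
  Word 8: 'saw'
  Word 9: 'yellow'
  Word 10: 'sad'
  Word 11: 'a'
  Word 12: 'the'
  Word 13: 'until'
  Word 14: 'man'
Total words: 14

14


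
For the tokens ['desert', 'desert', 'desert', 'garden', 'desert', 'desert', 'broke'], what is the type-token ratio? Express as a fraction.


Tokens: 7
Unique types: ('broke', 'desert', 'garden') = 3
TTR = 3/7
Already in lowest terms.

3/7


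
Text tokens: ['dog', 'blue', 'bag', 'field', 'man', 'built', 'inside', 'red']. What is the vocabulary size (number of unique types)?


Listing all tokens and tracking unique types:
  Token 1: 'dog' -> NEW (unique so far: 1)
  Token 2: 'blue' -> NEW (unique so far: 2)
  Token 3: 'bag' -> NEW (unique so far: 3)
  Token 4: 'field' -> NEW (unique so far: 4)
  Token 5: 'man' -> NEW (unique so far: 5)
  Token 6: 'built' -> NEW (unique so far: 6)
  Token 7: 'inside' -> NEW (unique so far: 7)
  Token 8: 'red' -> NEW (unique so far: 8)
Unique types: ('bag', 'blue', 'built', 'dog', 'field', 'inside', 'man', 'red')
Vocabulary size: 8

8


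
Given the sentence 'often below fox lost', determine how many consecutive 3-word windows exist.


Word trigrams from [4] words:
  Trigram 1: (often below fox)
  Trigram 2: (below fox lost)
Total word trigrams: 4 - 2 = 2

2


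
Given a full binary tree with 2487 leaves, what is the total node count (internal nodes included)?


Leaf nodes (terminals): 2487
Internal nodes = n - 1 = 2487 - 1 = 2486
Total = leaves + internal = 2487 + 2486 = 4973

4973


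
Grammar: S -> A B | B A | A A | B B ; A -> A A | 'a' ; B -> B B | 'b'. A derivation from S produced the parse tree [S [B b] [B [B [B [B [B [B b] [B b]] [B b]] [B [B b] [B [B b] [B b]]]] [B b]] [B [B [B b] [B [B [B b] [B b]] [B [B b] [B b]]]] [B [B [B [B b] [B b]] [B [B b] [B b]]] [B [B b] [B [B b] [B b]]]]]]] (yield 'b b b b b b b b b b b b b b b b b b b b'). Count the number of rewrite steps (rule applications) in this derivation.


Every bracketed nonterminal node [X ...] in the tree is produced by exactly one rule application.
Reading the tree off as a leftmost derivation:
  Step 1: S  =>  B B   (applied S -> B B)
  Step 2: B B  =>  b B   (applied B -> b)
  Step 3: b B  =>  b B B   (applied B -> B B)
  Step 4: b B B  =>  b B B B   (applied B -> B B)
  Step 5: b B B B  =>  b B B B B   (applied B -> B B)
  Step 6: b B B B B  =>  b B B B B B   (applied B -> B B)
  Step 7: b B B B B B  =>  b B B B B B B   (applied B -> B B)
  Step 8: b B B B B B B  =>  b b B B B B B   (applied B -> b)
  Step 9: b b B B B B B  =>  b b b B B B B   (applied B -> b)
  Step 10: b b b B B B B  =>  b b b b B B B   (applied B -> b)
  Step 11: b b b b B B B  =>  b b b b B B B B   (applied B -> B B)
  Step 12: b b b b B B B B  =>  b b b b b B B B   (applied B -> b)
  Step 13: b b b b b B B B  =>  b b b b b B B B B   (applied B -> B B)
  Step 14: b b b b b B B B B  =>  b b b b b b B B B   (applied B -> b)
  Step 15: b b b b b b B B B  =>  b b b b b b b B B   (applied B -> b)
  Step 16: b b b b b b b B B  =>  b b b b b b b b B   (applied B -> b)
  Step 17: b b b b b b b b B  =>  b b b b b b b b B B   (applied B -> B B)
  Step 18: b b b b b b b b B B  =>  b b b b b b b b B B B   (applied B -> B B)
  Step 19: b b b b b b b b B B B  =>  b b b b b b b b b B B   (applied B -> b)
  Step 20: b b b b b b b b b B B  =>  b b b b b b b b b B B B   (applied B -> B B)
  Step 21: b b b b b b b b b B B B  =>  b b b b b b b b b B B B B   (applied B -> B B)
  Step 22: b b b b b b b b b B B B B  =>  b b b b b b b b b b B B B   (applied B -> b)
  Step 23: b b b b b b b b b b B B B  =>  b b b b b b b b b b b B B   (applied B -> b)
  Step 24: b b b b b b b b b b b B B  =>  b b b b b b b b b b b B B B   (applied B -> B B)
  Step 25: b b b b b b b b b b b B B B  =>  b b b b b b b b b b b b B B   (applied B -> b)
  Step 26: b b b b b b b b b b b b B B  =>  b b b b b b b b b b b b b B   (applied B -> b)
  Step 27: b b b b b b b b b b b b b B  =>  b b b b b b b b b b b b b B B   (applied B -> B B)
  Step 28: b b b b b b b b b b b b b B B  =>  b b b b b b b b b b b b b B B B   (applied B -> B B)
  Step 29: b b b b b b b b b b b b b B B B  =>  b b b b b b b b b b b b b B B B B   (applied B -> B B)
  Step 30: b b b b b b b b b b b b b B B B B  =>  b b b b b b b b b b b b b b B B B   (applied B -> b)
  Step 31: b b b b b b b b b b b b b b B B B  =>  b b b b b b b b b b b b b b b B B   (applied B -> b)
  Step 32: b b b b b b b b b b b b b b b B B  =>  b b b b b b b b b b b b b b b B B B   (applied B -> B B)
  Step 33: b b b b b b b b b b b b b b b B B B  =>  b b b b b b b b b b b b b b b b B B   (applied B -> b)
  Step 34: b b b b b b b b b b b b b b b b B B  =>  b b b b b b b b b b b b b b b b b B   (applied B -> b)
  Step 35: b b b b b b b b b b b b b b b b b B  =>  b b b b b b b b b b b b b b b b b B B   (applied B -> B B)
  Step 36: b b b b b b b b b b b b b b b b b B B  =>  b b b b b b b b b b b b b b b b b b B   (applied B -> b)
  Step 37: b b b b b b b b b b b b b b b b b b B  =>  b b b b b b b b b b b b b b b b b b B B   (applied B -> B B)
  Step 38: b b b b b b b b b b b b b b b b b b B B  =>  b b b b b b b b b b b b b b b b b b b B   (applied B -> b)
  Step 39: b b b b b b b b b b b b b b b b b b b B  =>  b b b b b b b b b b b b b b b b b b b b   (applied B -> b)
Final yield: b b b b b b b b b b b b b b b b b b b b
Total rewrite steps: 39

39


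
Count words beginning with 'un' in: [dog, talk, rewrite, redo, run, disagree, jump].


Checking each word for prefix 'un':
  'dog' -> no (count: 0)
  'talk' -> no (count: 0)
  'rewrite' -> no (count: 0)
  'redo' -> no (count: 0)
  'run' -> no (count: 0)
  'disagree' -> no (count: 0)
  'jump' -> no (count: 0)
Total with prefix 'un': 0

0


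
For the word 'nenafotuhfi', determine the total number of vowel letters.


Scanning each character of 'nenafotuhfi':
  Position 1: 'n' -> consonant (running count: 0)
  Position 2: 'e' -> vowel (running count: 1)
  Position 3: 'n' -> consonant (running count: 1)
  Position 4: 'a' -> vowel (running count: 2)
  Position 5: 'f' -> consonant (running count: 2)
  Position 6: 'o' -> vowel (running count: 3)
  Position 7: 't' -> consonant (running count: 3)
  Position 8: 'u' -> vowel (running count: 4)
  Position 9: 'h' -> consonant (running count: 4)
  Position 10: 'f' -> consonant (running count: 4)
  Position 11: 'i' -> vowel (running count: 5)
Total vowels: 5

5


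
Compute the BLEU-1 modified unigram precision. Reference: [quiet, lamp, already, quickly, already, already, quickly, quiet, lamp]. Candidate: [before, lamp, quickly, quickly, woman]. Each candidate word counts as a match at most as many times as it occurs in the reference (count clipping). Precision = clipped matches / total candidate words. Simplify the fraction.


Reference word counts: {'already': 3, 'lamp': 2, 'quickly': 2, 'quiet': 2}
Checking each candidate word (with clipping):
  'before' -> not in reference -> no match (matches: 0)
  'lamp' -> in reference (ref count 2, used 1/2) -> match (matches: 1)
  'quickly' -> in reference (ref count 2, used 1/2) -> match (matches: 2)
  'quickly' -> in reference (ref count 2, used 2/2) -> match (matches: 3)
  'woman' -> not in reference -> no match (matches: 3)
Clipped matches: 3, Candidate length: 5
Precision = 3/5

3/5


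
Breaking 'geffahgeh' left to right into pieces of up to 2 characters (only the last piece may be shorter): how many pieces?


'geffahgeh' has 9 characters.
Chunking with max size 2:
  Chunk 1: 'ge' (positions 0-1)
  Chunk 2: 'ff' (positions 2-3)
  Chunk 3: 'ah' (positions 4-5)
  Chunk 4: 'ge' (positions 6-7)
  Chunk 5: 'h' (positions 8-8)
Total chunks: ceil(9 / 2) = 5

5
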